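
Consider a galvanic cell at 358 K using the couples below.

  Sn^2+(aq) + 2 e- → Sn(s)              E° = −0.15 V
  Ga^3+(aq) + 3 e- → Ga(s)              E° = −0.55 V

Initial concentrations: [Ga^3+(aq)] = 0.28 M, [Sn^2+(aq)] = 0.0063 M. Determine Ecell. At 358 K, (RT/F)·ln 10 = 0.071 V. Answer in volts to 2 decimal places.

Sn²⁺/Sn is reduced (cathode, E° = −0.15 V) and Ga³⁺/Ga is oxidized (anode).
The standard potential is −0.15 − (−0.55) = +0.40 V and the balanced reaction transfers n = 6 electrons.
For the overall reaction 3 Sn^2+(aq) + 2 Ga(s) → 3 Sn(s) + 2 Ga^3+(aq), Q = [Ga^3+(aq)]^2 / [Sn^2+(aq)]^3 = 3.14×10^5, giving log Q = 5.496.
Applying E = E° − (RT ln10/nF)·log Q gives +0.40 − (0.071/6)(5.496) = +0.33 V.

+0.33 V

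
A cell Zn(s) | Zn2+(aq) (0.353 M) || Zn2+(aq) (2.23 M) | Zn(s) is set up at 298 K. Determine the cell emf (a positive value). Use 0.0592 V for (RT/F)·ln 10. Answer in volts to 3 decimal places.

For a concentration cell E°cell = 0, since both electrodes use the same couple.
The compartment with the higher Zn2+(aq) concentration (2.23 M) acts as the cathode; ions are reduced there and produced at the dilute (0.353 M) anode.
With n = 2, Ecell = −(0.0592/2)·log([dilute]/[conc]) = −(0.0592/2)·log(0.353/2.23) = +0.024 V.

0.024 V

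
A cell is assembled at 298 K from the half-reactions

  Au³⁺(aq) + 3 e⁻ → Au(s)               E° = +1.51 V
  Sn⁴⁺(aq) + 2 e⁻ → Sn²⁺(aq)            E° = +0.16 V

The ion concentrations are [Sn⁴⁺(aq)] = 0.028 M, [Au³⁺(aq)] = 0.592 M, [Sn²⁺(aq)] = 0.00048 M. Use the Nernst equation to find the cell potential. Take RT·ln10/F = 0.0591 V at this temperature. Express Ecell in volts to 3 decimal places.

+1.293 V

Since E°(Au³⁺/Au) > E°(Sn⁴⁺/Sn²⁺), Au³⁺/Au serves as the cathode.
E°cell = E°cat − E°an = +1.51 − (+0.16) = +1.35 V; n = 6.
The balanced reaction is 2 Au³⁺(aq) + 3 Sn²⁺(aq) → 2 Au(s) + 3 Sn⁴⁺(aq), so Q = [Sn⁴⁺(aq)]^3 / ([Au³⁺(aq)]^2·[Sn²⁺(aq)]^3) = 5.66×10^5 and log Q = 5.753.
By the Nernst equation, E = +1.35 − (0.0591/6)·(5.753) = +1.293 V.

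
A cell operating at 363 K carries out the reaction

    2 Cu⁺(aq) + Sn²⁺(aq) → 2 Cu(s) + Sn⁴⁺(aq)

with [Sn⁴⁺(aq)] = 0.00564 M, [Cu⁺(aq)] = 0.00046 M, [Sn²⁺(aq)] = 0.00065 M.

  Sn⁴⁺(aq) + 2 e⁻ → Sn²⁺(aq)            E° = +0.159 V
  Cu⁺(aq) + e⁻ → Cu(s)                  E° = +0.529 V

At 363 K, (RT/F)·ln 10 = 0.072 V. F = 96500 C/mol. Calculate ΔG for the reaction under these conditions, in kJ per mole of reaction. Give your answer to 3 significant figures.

The standard cell potential is +0.529 − (+0.159) = +0.370 V, with n = 2 electrons in the balanced equation.
Q = [Sn⁴⁺(aq)] / ([Cu⁺(aq)]^2·[Sn²⁺(aq)]) = 4.1×10^7, so log Q = 7.613 and E = +0.370 − (0.072/2)(7.613) = +0.0959 V.
ΔG = −nFE = −(2)(96500)(+0.0959) J/mol = −18.5 kJ/mol.

−18.5 kJ/mol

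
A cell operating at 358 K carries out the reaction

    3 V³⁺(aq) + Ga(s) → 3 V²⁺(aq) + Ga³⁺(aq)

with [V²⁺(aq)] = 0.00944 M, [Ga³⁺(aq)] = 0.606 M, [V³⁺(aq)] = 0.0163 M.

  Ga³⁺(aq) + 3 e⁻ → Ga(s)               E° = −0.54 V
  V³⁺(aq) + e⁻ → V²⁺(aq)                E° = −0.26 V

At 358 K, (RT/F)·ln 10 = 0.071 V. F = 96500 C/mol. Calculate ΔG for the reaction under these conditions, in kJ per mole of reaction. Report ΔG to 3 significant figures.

−87.4 kJ/mol

E°cell = −0.26 − (−0.54) = +0.28 V; the balanced reaction transfers n = 3 electrons.
Here Q = ([V²⁺(aq)]^3·[Ga³⁺(aq)]) / [V³⁺(aq)]^3 = 0.118 (log Q = −0.929), giving E = +0.28 − (0.071/3)·(−0.929) = +0.3020 V.
Then ΔG = −nFE = −3 × 96500 × +0.3020 J/mol = −87.4 kJ/mol.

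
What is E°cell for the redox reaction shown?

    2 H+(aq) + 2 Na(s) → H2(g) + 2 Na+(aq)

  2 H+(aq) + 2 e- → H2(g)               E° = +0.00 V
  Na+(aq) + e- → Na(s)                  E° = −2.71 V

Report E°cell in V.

H+(aq) gains electrons, so the 2H⁺/H₂ couple is the cathode; the Na⁺/Na couple is the anode.
E°cell = E°(cathode) − E°(anode) = +0.00 − (−2.71) = +2.71 V.

+2.71 V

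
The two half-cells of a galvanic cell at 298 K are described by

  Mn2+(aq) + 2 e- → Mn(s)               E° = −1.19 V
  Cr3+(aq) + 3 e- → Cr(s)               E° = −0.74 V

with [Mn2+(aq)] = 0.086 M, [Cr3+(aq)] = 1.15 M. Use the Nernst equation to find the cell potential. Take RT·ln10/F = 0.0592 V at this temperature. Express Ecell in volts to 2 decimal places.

The Cr³⁺/Cr couple has the more positive E°, so it is the cathode; Mn²⁺/Mn is the anode.
E°cell = E°cat − E°an = −0.74 − (−1.19) = +0.45 V; n = 6.
For the overall reaction 2 Cr3+(aq) + 3 Mn(s) → 2 Cr(s) + 3 Mn2+(aq), Q = [Mn2+(aq)]^3 / [Cr3+(aq)]^2 = 0.000481, giving log Q = −3.318.
Applying E = E° − (RT ln10/nF)·log Q gives +0.45 − (0.0592/6)(−3.318) = +0.48 V.

+0.48 V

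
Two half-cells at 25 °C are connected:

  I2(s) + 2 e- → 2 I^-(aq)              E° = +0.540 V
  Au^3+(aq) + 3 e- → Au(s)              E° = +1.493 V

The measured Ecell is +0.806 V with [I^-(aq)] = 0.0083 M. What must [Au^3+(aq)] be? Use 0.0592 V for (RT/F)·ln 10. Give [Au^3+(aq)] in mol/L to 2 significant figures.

With Au³⁺/Au at the cathode and I₂/I⁻ at the anode, E°cell = +1.493 − (+0.540) = +0.953 V (n = 6).
Since E = E° − (0.0592/n)·log Q, log Q = n(E° − E)/0.0592 = 14.899.
The balanced reaction is 2 Au^3+(aq) + 6 I^-(aq) → 2 Au(s) + 3 I2(s), so Q = 1 / ([Au^3+(aq)]^2·[I^-(aq)]^6).
Isolating [Au^3+(aq)] in Q = 10^{14.899} yields log [Au^3+(aq)] = −1.207, i.e. 0.062 M.

0.062 M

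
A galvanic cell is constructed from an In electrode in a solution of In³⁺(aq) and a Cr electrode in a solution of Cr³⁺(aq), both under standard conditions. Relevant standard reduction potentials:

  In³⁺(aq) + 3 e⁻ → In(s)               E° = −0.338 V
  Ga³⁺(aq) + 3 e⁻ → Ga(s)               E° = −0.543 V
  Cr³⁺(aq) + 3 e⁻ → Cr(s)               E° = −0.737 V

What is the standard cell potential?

Of the two couples in this cell, the one with the more positive reduction potential is reduced at the cathode: here that is In³⁺/In (−0.338 V); Cr³⁺/Cr (−0.737 V) is the anode.
E°cell = E°(cathode) − E°(anode) = −0.338 − (−0.737) = +0.399 V.

+0.399 V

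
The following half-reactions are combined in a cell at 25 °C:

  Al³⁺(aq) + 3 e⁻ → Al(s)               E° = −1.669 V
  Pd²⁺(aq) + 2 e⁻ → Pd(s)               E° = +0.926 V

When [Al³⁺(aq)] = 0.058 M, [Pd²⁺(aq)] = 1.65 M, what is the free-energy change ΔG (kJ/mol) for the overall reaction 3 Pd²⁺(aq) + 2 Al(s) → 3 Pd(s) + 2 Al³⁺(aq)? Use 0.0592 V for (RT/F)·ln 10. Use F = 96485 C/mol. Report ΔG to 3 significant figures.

−1520 kJ/mol

E°cell = +0.926 − (−1.669) = +2.595 V; the balanced reaction transfers n = 6 electrons.
Q = [Al³⁺(aq)]^2 / [Pd²⁺(aq)]^3 = 0.000749, so log Q = −3.126 and E = +2.595 − (0.0592/6)(−3.126) = +2.6258 V.
Then ΔG = −nFE = −6 × 96485 × +2.6258 J/mol = −1520 kJ/mol.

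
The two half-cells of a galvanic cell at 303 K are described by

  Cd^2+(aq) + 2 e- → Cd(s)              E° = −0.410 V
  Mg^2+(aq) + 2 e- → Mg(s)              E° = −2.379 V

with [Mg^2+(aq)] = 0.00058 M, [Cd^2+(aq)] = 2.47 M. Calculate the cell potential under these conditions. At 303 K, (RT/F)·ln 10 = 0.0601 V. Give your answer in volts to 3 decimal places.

+2.078 V

The Cd²⁺/Cd couple has the more positive E°, so it is the cathode; Mg²⁺/Mg is the anode.
The standard potential is −0.410 − (−2.379) = +1.969 V and the balanced reaction transfers n = 2 electrons.
The balanced reaction is Cd^2+(aq) + Mg(s) → Cd(s) + Mg^2+(aq), so Q = [Mg^2+(aq)] / [Cd^2+(aq)] = 0.000235 and log Q = −3.629.
By the Nernst equation, E = +1.969 − (0.0601/2)·(−3.629) = +2.078 V.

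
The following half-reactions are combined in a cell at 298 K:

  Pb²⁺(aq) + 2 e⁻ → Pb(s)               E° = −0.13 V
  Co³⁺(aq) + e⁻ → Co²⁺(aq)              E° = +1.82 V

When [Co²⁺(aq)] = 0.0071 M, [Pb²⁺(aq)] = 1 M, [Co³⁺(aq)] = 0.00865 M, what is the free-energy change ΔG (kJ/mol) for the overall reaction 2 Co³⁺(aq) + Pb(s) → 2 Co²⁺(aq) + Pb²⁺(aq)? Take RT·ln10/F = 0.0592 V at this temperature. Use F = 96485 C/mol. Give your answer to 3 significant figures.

−377 kJ/mol

With Co³⁺/Co²⁺ reduced at the cathode, E°cell = +1.82 − (−0.13) = +1.95 V and n = 2.
Here Q = ([Co²⁺(aq)]^2·[Pb²⁺(aq)]) / [Co³⁺(aq)]^2 = 0.674 (log Q = −0.172), giving E = +1.95 − (0.0592/2)·(−0.172) = +1.9551 V.
ΔG = −nFE = −(2)(96485)(+1.9551) J/mol = −377 kJ/mol.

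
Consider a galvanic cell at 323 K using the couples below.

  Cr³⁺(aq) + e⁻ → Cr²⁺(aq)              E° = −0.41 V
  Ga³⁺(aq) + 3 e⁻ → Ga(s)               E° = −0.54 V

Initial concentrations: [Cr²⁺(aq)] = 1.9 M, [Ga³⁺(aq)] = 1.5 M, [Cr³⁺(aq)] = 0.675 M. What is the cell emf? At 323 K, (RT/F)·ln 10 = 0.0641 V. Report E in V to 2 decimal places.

+0.10 V

Cr³⁺/Cr²⁺ is reduced (cathode, E° = −0.41 V) and Ga³⁺/Ga is oxidized (anode).
E°cell = E°cat − E°an = −0.41 − (−0.54) = +0.13 V; n = 3.
For the overall reaction 3 Cr³⁺(aq) + Ga(s) → 3 Cr²⁺(aq) + Ga³⁺(aq), Q = ([Cr²⁺(aq)]^3·[Ga³⁺(aq)]) / [Cr³⁺(aq)]^3 = 33.5, giving log Q = 1.524.
By the Nernst equation, E = +0.13 − (0.0641/3)·(1.524) = +0.10 V.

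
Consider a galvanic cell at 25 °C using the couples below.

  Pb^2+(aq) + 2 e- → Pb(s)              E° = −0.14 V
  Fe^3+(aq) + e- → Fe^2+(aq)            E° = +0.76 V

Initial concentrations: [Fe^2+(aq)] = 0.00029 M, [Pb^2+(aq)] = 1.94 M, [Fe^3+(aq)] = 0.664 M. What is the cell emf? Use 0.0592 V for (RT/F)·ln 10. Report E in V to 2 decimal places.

Fe³⁺/Fe²⁺ is reduced (cathode, E° = +0.76 V) and Pb²⁺/Pb is oxidized (anode).
E°cell = +0.76 − (−0.14) = +0.90 V, with n = 2 electrons transferred.
For the overall reaction 2 Fe^3+(aq) + Pb(s) → 2 Fe^2+(aq) + Pb^2+(aq), Q = ([Fe^2+(aq)]^2·[Pb^2+(aq)]) / [Fe^3+(aq)]^2 = 3.7×10^−7, giving log Q = −6.432.
E = E° − (0.0592/n)·log Q = +0.90 − (0.0592/2)(−6.432) = +1.09 V.

+1.09 V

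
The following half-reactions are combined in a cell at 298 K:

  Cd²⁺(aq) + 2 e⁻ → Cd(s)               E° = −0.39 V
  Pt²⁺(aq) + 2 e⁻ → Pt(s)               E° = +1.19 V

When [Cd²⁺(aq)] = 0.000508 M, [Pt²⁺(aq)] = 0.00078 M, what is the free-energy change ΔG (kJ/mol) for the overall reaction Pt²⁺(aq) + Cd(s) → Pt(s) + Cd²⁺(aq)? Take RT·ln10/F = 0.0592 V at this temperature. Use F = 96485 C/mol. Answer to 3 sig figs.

−306 kJ/mol

The standard cell potential is +1.19 − (−0.39) = +1.58 V, with n = 2 electrons in the balanced equation.
The reaction quotient is [Cd²⁺(aq)] / [Pt²⁺(aq)] = 0.651; by Nernst, E = +1.58 − (0.0592/2)(−0.186) = +1.5855 V.
Finally ΔG = −nFE = −(2)(96485 C/mol)(+1.5855 V) = −306 kJ/mol.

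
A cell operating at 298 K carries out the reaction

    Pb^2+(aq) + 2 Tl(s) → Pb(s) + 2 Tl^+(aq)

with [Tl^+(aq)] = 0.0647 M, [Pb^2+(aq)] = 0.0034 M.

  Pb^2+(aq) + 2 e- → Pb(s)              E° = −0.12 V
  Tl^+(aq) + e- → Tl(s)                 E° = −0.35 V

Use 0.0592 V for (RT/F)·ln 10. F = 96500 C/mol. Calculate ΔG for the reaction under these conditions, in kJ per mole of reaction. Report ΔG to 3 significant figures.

−43.9 kJ/mol

E°cell = −0.12 − (−0.35) = +0.23 V; the balanced reaction transfers n = 2 electrons.
Here Q = [Tl^+(aq)]^2 / [Pb^2+(aq)] = 1.23 (log Q = 0.090), giving E = +0.23 − (0.0592/2)·(0.090) = +0.2273 V.
Then ΔG = −nFE = −2 × 96500 × +0.2273 J/mol = −43.9 kJ/mol.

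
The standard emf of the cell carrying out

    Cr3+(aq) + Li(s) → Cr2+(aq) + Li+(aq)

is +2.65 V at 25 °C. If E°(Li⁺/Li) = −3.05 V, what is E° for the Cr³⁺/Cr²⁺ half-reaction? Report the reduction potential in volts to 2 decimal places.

−0.40 V

In the reaction as written the Cr³⁺/Cr²⁺ couple is reduced (cathode) and Li⁺/Li is oxidized (anode), so E°cell = E°(Cr³⁺/Cr²⁺) − E°(Li⁺/Li).
E°(Cr³⁺/Cr²⁺) = E°cell + E°(anode) = +2.65 + (−3.05) = −0.40 V.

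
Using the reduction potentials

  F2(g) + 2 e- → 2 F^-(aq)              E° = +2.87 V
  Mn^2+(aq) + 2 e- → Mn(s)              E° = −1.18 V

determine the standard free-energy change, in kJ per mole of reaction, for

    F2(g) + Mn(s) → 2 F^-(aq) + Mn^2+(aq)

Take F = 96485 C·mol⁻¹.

−782 kJ/mol

In the reaction as written F2(g) is reduced, so the F₂/F⁻ couple is the cathode and Mn²⁺/Mn is the anode.
E°cell = +2.87 − (−1.18) = +4.05 V; balancing electrons gives n = 2.
ΔG° = −nFE°cell = −(2)(96485)(+4.05) J/mol = −782 kJ/mol.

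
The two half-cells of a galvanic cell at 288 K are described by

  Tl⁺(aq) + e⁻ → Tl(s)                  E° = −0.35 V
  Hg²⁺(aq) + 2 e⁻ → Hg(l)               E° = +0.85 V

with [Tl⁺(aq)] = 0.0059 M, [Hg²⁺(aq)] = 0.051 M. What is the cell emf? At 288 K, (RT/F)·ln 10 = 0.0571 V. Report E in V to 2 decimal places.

The Hg²⁺/Hg couple has the more positive E°, so it is the cathode; Tl⁺/Tl is the anode.
E°cell = E°cat − E°an = +0.85 − (−0.35) = +1.20 V; n = 2.
For the overall reaction Hg²⁺(aq) + 2 Tl(s) → Hg(l) + 2 Tl⁺(aq), Q = [Tl⁺(aq)]^2 / [Hg²⁺(aq)] = 0.000683, giving log Q = −3.166.
By the Nernst equation, E = +1.20 − (0.0571/2)·(−3.166) = +1.29 V.

+1.29 V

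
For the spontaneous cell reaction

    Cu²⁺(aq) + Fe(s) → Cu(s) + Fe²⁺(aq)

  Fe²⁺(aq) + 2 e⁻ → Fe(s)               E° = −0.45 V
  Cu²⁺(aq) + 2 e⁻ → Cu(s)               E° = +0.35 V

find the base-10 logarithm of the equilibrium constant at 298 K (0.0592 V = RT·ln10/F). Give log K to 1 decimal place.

The Cu²⁺/Cu couple is reduced (cathode); E°cell = +0.35 − (−0.45) = +0.80 V with n = 2.
At equilibrium E = 0, so log K = nE°cell / 0.0592 = (2)(+0.80) / 0.0592 = 27.0.

log K = 27.0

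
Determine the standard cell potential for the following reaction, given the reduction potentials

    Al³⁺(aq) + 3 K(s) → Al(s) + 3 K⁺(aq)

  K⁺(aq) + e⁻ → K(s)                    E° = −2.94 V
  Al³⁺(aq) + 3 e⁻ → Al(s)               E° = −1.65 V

Al³⁺(aq) gains electrons, so the Al³⁺/Al couple is the cathode; the K⁺/K couple is the anode.
E°cell = E°(cathode) − E°(anode) = −1.65 − (−2.94) = +1.29 V.

+1.29 V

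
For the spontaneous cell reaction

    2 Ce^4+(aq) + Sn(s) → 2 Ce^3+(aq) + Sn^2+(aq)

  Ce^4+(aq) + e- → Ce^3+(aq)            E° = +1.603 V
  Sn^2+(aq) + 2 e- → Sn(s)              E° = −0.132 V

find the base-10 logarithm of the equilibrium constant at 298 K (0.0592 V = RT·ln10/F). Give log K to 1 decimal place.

log K = 58.6

The Ce⁴⁺/Ce³⁺ couple is reduced (cathode); E°cell = +1.603 − (−0.132) = +1.735 V with n = 2.
At equilibrium E = 0, so log K = nE°cell / 0.0592 = (2)(+1.735) / 0.0592 = 58.6.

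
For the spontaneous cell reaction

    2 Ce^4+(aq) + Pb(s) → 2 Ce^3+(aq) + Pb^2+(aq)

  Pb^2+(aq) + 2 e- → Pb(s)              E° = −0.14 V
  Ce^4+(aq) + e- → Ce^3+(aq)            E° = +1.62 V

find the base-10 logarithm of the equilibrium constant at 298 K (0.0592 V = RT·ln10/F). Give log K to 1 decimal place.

log K = 59.5

The Ce⁴⁺/Ce³⁺ couple is reduced (cathode); E°cell = +1.62 − (−0.14) = +1.76 V with n = 2.
At equilibrium E = 0, so log K = nE°cell / 0.0592 = (2)(+1.76) / 0.0592 = 59.5.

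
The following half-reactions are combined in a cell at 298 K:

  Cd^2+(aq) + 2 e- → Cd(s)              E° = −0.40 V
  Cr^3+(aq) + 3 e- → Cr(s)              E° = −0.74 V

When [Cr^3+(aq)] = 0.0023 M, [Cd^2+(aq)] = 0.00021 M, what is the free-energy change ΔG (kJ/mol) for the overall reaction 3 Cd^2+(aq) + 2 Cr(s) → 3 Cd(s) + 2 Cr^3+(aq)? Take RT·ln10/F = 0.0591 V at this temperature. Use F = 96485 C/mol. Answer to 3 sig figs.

−164 kJ/mol

E°cell = −0.40 − (−0.74) = +0.34 V; the balanced reaction transfers n = 6 electrons.
Q = [Cr^3+(aq)]^2 / [Cd^2+(aq)]^3 = 5.71×10^5, so log Q = 5.757 and E = +0.34 − (0.0591/6)(5.757) = +0.2833 V.
Then ΔG = −nFE = −6 × 96485 × +0.2833 J/mol = −164 kJ/mol.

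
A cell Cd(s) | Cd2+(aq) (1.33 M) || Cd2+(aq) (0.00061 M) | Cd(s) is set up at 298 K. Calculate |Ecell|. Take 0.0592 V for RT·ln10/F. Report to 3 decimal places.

For a concentration cell E°cell = 0, since both electrodes use the same couple.
The compartment with the higher Cd2+(aq) concentration (1.33 M) acts as the cathode; ions are reduced there and produced at the dilute (0.00061 M) anode.
With n = 2, Ecell = −(0.0592/2)·log([dilute]/[conc]) = −(0.0592/2)·log(0.00061/1.33) = +0.099 V.

0.099 V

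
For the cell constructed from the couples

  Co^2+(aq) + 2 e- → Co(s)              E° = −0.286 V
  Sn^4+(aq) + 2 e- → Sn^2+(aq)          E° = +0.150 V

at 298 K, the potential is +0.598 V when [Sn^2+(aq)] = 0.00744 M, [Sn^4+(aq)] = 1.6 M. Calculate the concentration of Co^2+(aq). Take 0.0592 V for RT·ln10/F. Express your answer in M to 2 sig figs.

The Sn⁴⁺/Sn²⁺ couple has the larger reduction potential, so it is the cathode: E°cell = +0.150 − (−0.286) = +0.436 V and n = 2.
From the Nernst equation, log Q = n(E° − E)/0.0592 = 2·(+0.436 − (+0.598))/0.0592 = −5.473.
For Sn^4+(aq) + Co(s) → Sn^2+(aq) + Co^2+(aq), the reaction quotient is Q = ([Sn^2+(aq)]·[Co^2+(aq)]) / [Sn^4+(aq)].
Substituting the known concentrations and solving, log [Co^2+(aq)] = −3.140 and [Co^2+(aq)] = 0.00072 M.

0.00072 M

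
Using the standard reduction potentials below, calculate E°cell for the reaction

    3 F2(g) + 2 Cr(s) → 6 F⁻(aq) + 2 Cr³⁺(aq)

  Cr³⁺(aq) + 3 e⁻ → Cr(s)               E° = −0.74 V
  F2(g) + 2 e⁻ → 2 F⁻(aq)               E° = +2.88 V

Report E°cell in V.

+3.62 V

In the reaction as written, F2(g) is reduced (cathode) and Cr³⁺(aq) is produced by oxidation at the anode.
E°cell = E°(cathode) − E°(anode) = +2.88 − (−0.74) = +3.62 V.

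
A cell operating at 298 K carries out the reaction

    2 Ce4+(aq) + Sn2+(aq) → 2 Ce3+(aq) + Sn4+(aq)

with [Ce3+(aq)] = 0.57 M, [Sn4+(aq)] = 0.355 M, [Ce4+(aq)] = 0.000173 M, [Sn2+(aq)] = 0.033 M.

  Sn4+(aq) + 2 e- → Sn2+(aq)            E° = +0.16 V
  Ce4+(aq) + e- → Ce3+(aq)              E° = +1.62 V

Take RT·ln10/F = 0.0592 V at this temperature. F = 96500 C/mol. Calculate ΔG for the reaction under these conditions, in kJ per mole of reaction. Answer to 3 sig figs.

With Ce⁴⁺/Ce³⁺ reduced at the cathode, E°cell = +1.62 − (+0.16) = +1.46 V and n = 2.
The reaction quotient is ([Ce3+(aq)]^2·[Sn4+(aq)]) / ([Ce4+(aq)]^2·[Sn2+(aq)]) = 1.17×10^8; by Nernst, E = +1.46 − (0.0592/2)(8.067) = +1.2212 V.
Finally ΔG = −nFE = −(2)(96500 C/mol)(+1.2212 V) = −236 kJ/mol.

−236 kJ/mol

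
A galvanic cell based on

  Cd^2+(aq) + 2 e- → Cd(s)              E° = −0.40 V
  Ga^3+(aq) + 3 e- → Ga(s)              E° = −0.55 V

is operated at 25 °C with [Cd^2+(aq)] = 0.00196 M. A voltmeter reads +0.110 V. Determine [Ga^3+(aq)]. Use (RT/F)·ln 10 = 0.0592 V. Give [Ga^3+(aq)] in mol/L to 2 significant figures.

0.0092 M

The Cd²⁺/Cd couple has the larger reduction potential, so it is the cathode: E°cell = −0.40 − (−0.55) = +0.15 V and n = 6.
From the Nernst equation, log Q = n(E° − E)/0.0592 = 6·(+0.15 − (+0.110))/0.0592 = 4.054.
For 3 Cd^2+(aq) + 2 Ga(s) → 3 Cd(s) + 2 Ga^3+(aq), the reaction quotient is Q = [Ga^3+(aq)]^2 / [Cd^2+(aq)]^3.
Isolating [Ga^3+(aq)] in Q = 10^{4.054} yields log [Ga^3+(aq)] = −2.035, i.e. 0.0092 M.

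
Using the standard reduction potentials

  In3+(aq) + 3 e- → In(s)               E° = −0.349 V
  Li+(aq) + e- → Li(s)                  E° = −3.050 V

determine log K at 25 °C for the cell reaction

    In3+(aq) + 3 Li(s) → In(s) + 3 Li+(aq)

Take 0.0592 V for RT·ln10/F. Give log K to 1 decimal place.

The In³⁺/In couple is reduced (cathode); E°cell = −0.349 − (−3.050) = +2.701 V with n = 3.
At equilibrium E = 0, so log K = nE°cell / 0.0592 = (3)(+2.701) / 0.0592 = 136.9.

log K = 136.9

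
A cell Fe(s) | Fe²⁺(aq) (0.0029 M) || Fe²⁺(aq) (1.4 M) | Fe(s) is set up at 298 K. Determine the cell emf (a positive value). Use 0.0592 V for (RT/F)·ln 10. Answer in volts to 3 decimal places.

For a concentration cell E°cell = 0, since both electrodes use the same couple.
The compartment with the higher Fe²⁺(aq) concentration (1.4 M) acts as the cathode; ions are reduced there and produced at the dilute (0.0029 M) anode.
With n = 2, Ecell = −(0.0592/2)·log([dilute]/[conc]) = −(0.0592/2)·log(0.0029/1.4) = +0.079 V.

0.079 V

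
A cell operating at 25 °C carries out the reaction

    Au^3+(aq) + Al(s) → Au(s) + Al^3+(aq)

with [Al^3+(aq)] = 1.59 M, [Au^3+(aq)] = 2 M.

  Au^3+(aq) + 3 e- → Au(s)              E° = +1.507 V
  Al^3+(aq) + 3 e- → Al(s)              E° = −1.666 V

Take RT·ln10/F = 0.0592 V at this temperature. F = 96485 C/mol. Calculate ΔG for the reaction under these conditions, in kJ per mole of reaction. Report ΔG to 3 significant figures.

−919 kJ/mol

With Au³⁺/Au reduced at the cathode, E°cell = +1.507 − (−1.666) = +3.173 V and n = 3.
The reaction quotient is [Al^3+(aq)] / [Au^3+(aq)] = 0.795; by Nernst, E = +3.173 − (0.0592/3)(−0.100) = +3.1750 V.
Finally ΔG = −nFE = −(3)(96485 C/mol)(+3.1750 V) = −919 kJ/mol.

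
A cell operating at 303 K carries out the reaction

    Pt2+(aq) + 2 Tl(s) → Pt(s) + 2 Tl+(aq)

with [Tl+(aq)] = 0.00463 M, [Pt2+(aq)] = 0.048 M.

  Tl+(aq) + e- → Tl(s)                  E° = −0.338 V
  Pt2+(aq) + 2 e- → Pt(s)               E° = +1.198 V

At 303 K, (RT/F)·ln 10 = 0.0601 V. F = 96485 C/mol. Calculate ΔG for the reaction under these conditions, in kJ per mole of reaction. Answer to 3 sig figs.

−316 kJ/mol

The standard cell potential is +1.198 − (−0.338) = +1.536 V, with n = 2 electrons in the balanced equation.
Here Q = [Tl+(aq)]^2 / [Pt2+(aq)] = 0.000447 (log Q = −3.350), giving E = +1.536 − (0.0601/2)·(−3.350) = +1.6367 V.
Finally ΔG = −nFE = −(2)(96485 C/mol)(+1.6367 V) = −316 kJ/mol.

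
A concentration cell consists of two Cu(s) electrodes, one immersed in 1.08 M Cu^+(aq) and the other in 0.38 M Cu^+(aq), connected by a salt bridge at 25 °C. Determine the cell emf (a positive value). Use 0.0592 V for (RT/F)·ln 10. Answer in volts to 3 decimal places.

0.027 V

For a concentration cell E°cell = 0, since both electrodes use the same couple.
The compartment with the higher Cu^+(aq) concentration (1.08 M) acts as the cathode; ions are reduced there and produced at the dilute (0.38 M) anode.
With n = 1, Ecell = −(0.0592/1)·log([dilute]/[conc]) = −(0.0592/1)·log(0.38/1.08) = +0.027 V.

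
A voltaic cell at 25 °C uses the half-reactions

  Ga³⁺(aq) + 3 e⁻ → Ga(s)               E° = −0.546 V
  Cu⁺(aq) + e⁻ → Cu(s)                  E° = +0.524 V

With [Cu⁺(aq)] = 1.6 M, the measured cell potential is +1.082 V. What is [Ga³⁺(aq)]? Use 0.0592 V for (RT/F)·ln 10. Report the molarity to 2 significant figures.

Cu⁺/Cu is the cathode (higher E°); E°cell = +0.524 − (−0.546) = +1.070 V with n = 3.
From the Nernst equation, log Q = n(E° − E)/0.0592 = 3·(+1.070 − (+1.082))/0.0592 = −0.608.
For 3 Cu⁺(aq) + Ga(s) → 3 Cu(s) + Ga³⁺(aq), the reaction quotient is Q = [Ga³⁺(aq)] / [Cu⁺(aq)]^3.
Substituting the known concentrations and solving, log [Ga³⁺(aq)] = 0.004 and [Ga³⁺(aq)] = 1.0 M.

1.0 M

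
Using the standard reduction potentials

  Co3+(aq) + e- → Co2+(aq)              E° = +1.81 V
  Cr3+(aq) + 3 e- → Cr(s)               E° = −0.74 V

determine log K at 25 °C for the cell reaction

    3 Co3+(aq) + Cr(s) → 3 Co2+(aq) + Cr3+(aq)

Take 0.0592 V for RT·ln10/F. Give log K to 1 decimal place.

The Co³⁺/Co²⁺ couple is reduced (cathode); E°cell = +1.81 − (−0.74) = +2.55 V with n = 3.
At equilibrium E = 0, so log K = nE°cell / 0.0592 = (3)(+2.55) / 0.0592 = 129.2.

log K = 129.2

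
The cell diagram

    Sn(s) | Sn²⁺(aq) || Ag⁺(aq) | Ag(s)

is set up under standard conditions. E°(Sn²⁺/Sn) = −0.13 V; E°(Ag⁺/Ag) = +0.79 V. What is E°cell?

By convention the left-hand electrode in cell notation is the anode (oxidation) and the right-hand electrode is the cathode (reduction).
E°cell = E°(right) − E°(left) = +0.79 − (−0.13) = +0.92 V.

+0.92 V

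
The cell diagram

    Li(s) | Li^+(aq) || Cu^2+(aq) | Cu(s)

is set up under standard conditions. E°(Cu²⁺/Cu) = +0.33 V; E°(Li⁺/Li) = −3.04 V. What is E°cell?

By convention the left-hand electrode in cell notation is the anode (oxidation) and the right-hand electrode is the cathode (reduction).
E°cell = E°(right) − E°(left) = +0.33 − (−3.04) = +3.37 V.

+3.37 V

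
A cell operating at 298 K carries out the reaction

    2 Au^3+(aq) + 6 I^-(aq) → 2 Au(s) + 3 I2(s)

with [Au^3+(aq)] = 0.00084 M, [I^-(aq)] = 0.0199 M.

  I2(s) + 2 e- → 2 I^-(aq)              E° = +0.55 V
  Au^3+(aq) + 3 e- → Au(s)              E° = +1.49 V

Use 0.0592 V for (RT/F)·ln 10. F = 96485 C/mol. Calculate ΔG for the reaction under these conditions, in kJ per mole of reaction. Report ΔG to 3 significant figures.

−451 kJ/mol

E°cell = +1.49 − (+0.55) = +0.94 V; the balanced reaction transfers n = 6 electrons.
Q = 1 / ([Au^3+(aq)]^2·[I^-(aq)]^6) = 2.28×10^16, so log Q = 16.358 and E = +0.94 − (0.0592/6)(16.358) = +0.7786 V.
ΔG = −nFE = −(6)(96485)(+0.7786) J/mol = −451 kJ/mol.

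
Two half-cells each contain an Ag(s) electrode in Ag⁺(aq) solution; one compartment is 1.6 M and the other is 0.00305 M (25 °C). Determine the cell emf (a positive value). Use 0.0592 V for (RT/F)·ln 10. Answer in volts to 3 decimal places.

0.161 V

For a concentration cell E°cell = 0, since both electrodes use the same couple.
The compartment with the higher Ag⁺(aq) concentration (1.6 M) acts as the cathode; ions are reduced there and produced at the dilute (0.00305 M) anode.
With n = 1, Ecell = −(0.0592/1)·log([dilute]/[conc]) = −(0.0592/1)·log(0.00305/1.6) = +0.161 V.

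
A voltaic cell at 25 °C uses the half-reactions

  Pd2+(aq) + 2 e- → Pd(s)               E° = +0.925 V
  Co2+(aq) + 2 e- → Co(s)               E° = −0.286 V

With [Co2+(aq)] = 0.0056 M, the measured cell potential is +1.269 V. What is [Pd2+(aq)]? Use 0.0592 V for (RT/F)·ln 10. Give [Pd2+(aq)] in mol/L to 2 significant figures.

With Pd²⁺/Pd at the cathode and Co²⁺/Co at the anode, E°cell = +0.925 − (−0.286) = +1.211 V (n = 2).
Since E = E° − (0.0592/n)·log Q, log Q = n(E° − E)/0.0592 = −1.959.
Balancing electrons gives Pd2+(aq) + Co(s) → Pd(s) + Co2+(aq); thus Q = [Co2+(aq)] / [Pd2+(aq)].
Substituting the known concentrations and solving, log [Pd2+(aq)] = −0.293 and [Pd2+(aq)] = 0.51 M.

0.51 M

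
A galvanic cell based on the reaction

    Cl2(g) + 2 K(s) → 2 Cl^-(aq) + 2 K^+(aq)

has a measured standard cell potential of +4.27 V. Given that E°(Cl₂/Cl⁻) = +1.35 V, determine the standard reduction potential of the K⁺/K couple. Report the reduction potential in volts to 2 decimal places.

In the reaction as written the Cl₂/Cl⁻ couple is reduced (cathode) and K⁺/K is oxidized (anode), so E°cell = E°(Cl₂/Cl⁻) − E°(K⁺/K).
E°(K⁺/K) = E°(cathode) − E°cell = +1.35 − (+4.27) = −2.92 V.

−2.92 V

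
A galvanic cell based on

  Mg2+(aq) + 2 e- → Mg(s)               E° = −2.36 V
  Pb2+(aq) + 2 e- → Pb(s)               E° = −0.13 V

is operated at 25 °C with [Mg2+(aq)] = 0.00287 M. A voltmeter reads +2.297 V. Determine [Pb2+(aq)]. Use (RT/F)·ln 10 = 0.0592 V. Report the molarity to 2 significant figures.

0.53 M

The Pb²⁺/Pb couple has the larger reduction potential, so it is the cathode: E°cell = −0.13 − (−2.36) = +2.23 V and n = 2.
Rearranging E = E° − (0.0592/n)·log Q gives log Q = 2(+2.23 − (+2.297))/0.0592 = −2.264.
Balancing electrons gives Pb2+(aq) + Mg(s) → Pb(s) + Mg2+(aq); thus Q = [Mg2+(aq)] / [Pb2+(aq)].
Substituting the known concentrations and solving, log [Pb2+(aq)] = −0.278 and [Pb2+(aq)] = 0.53 M.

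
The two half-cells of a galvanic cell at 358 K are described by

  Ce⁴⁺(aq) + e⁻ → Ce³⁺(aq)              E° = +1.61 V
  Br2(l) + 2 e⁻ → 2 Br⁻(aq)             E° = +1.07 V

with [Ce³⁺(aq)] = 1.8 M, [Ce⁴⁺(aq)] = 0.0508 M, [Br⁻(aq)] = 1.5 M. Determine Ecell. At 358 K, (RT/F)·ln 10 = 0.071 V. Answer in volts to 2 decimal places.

+0.44 V

The Ce⁴⁺/Ce³⁺ couple has the more positive E°, so it is the cathode; Br₂/Br⁻ is the anode.
The standard potential is +1.61 − (+1.07) = +0.54 V and the balanced reaction transfers n = 2 electrons.
For the overall reaction 2 Ce⁴⁺(aq) + 2 Br⁻(aq) → 2 Ce³⁺(aq) + Br2(l), Q = [Ce³⁺(aq)]^2 / ([Ce⁴⁺(aq)]^2·[Br⁻(aq)]^2) = 558, giving log Q = 2.747.
By the Nernst equation, E = +0.54 − (0.071/2)·(2.747) = +0.44 V.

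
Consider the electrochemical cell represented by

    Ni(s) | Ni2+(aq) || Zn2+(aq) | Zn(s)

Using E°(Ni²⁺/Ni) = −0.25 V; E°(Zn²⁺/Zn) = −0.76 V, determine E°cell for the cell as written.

By convention the left-hand electrode in cell notation is the anode (oxidation) and the right-hand electrode is the cathode (reduction).
E°cell = E°(right) − E°(left) = −0.76 − (−0.25) = −0.51 V.
The negative sign shows that, as written, the cell would require an external voltage to drive the reaction.

−0.51 V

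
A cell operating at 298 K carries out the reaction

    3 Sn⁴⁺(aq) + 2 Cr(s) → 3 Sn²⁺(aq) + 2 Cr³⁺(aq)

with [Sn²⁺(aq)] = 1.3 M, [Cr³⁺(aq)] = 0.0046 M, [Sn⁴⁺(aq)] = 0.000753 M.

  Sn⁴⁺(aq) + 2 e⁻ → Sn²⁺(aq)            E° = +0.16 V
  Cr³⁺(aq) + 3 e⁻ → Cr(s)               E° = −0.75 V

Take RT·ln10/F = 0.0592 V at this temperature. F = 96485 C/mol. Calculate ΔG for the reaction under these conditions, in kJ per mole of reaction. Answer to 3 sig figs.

−498 kJ/mol

The standard cell potential is +0.16 − (−0.75) = +0.91 V, with n = 6 electrons in the balanced equation.
Here Q = ([Sn²⁺(aq)]^3·[Cr³⁺(aq)]^2) / [Sn⁴⁺(aq)]^3 = 1.09×10^5 (log Q = 5.037), giving E = +0.91 − (0.0592/6)·(5.037) = +0.8603 V.
Finally ΔG = −nFE = −(6)(96485 C/mol)(+0.8603 V) = −498 kJ/mol.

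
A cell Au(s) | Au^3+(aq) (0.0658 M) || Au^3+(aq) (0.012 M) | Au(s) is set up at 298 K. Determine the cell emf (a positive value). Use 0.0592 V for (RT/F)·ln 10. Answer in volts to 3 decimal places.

For a concentration cell E°cell = 0, since both electrodes use the same couple.
The compartment with the higher Au^3+(aq) concentration (0.0658 M) acts as the cathode; ions are reduced there and produced at the dilute (0.012 M) anode.
With n = 3, Ecell = −(0.0592/3)·log([dilute]/[conc]) = −(0.0592/3)·log(0.012/0.0658) = +0.015 V.

0.015 V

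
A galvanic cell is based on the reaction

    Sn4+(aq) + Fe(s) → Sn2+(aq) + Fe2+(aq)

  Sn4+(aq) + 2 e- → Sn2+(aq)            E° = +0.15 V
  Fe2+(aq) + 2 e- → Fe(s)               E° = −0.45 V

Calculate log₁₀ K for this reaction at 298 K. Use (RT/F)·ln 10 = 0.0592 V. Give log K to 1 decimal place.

log K = 20.3

The Sn⁴⁺/Sn²⁺ couple is reduced (cathode); E°cell = +0.15 − (−0.45) = +0.60 V with n = 2.
At equilibrium E = 0, so log K = nE°cell / 0.0592 = (2)(+0.60) / 0.0592 = 20.3.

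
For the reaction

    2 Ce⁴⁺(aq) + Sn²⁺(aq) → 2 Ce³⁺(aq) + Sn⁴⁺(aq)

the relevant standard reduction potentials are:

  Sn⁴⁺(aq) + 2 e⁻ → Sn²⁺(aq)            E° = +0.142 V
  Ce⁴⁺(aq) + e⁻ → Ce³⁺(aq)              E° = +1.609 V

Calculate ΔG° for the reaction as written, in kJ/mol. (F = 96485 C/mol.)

In the reaction as written Ce⁴⁺(aq) is reduced, so the Ce⁴⁺/Ce³⁺ couple is the cathode and Sn⁴⁺/Sn²⁺ is the anode.
E°cell = +1.609 − (+0.142) = +1.467 V; balancing electrons gives n = 2.
ΔG° = −nFE°cell = −(2)(96485)(+1.467) J/mol = −283 kJ/mol.

−283 kJ/mol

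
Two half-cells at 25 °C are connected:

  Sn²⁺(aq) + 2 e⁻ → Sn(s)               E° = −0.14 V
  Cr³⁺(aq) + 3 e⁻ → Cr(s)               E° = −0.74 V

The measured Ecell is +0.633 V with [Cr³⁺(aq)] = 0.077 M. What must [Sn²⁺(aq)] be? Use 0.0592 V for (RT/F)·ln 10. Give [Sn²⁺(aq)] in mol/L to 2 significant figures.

2.4 M

Sn²⁺/Sn is the cathode (higher E°); E°cell = −0.14 − (−0.74) = +0.60 V with n = 6.
Rearranging E = E° − (0.0592/n)·log Q gives log Q = 6(+0.60 − (+0.633))/0.0592 = −3.345.
The balanced reaction is 3 Sn²⁺(aq) + 2 Cr(s) → 3 Sn(s) + 2 Cr³⁺(aq), so Q = [Cr³⁺(aq)]^2 / [Sn²⁺(aq)]^3.
Solving for the unknown gives log [Sn²⁺(aq)] = 0.373, so [Sn²⁺(aq)] ≈ 2.4 M.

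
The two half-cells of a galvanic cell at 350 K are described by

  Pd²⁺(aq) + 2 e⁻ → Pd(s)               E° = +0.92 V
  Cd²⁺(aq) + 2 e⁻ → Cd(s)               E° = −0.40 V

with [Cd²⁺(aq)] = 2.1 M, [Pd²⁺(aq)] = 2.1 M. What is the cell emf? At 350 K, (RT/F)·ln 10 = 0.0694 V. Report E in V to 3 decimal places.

Since E°(Pd²⁺/Pd) > E°(Cd²⁺/Cd), Pd²⁺/Pd serves as the cathode.
The standard potential is +0.92 − (−0.40) = +1.32 V and the balanced reaction transfers n = 2 electrons.
Balancing gives Pd²⁺(aq) + Cd(s) → Pd(s) + Cd²⁺(aq); hence Q = [Cd²⁺(aq)] / [Pd²⁺(aq)] = 1 (log Q = 0.000).
By the Nernst equation, E = +1.32 − (0.0694/2)·(0.000) = +1.320 V.

+1.320 V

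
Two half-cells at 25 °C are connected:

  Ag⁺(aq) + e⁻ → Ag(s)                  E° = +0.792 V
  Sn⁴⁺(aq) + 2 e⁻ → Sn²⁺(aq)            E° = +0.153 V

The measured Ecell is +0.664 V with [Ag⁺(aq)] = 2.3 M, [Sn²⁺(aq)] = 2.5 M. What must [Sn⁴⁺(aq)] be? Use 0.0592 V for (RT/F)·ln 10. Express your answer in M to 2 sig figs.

1.9 M

The Ag⁺/Ag couple has the larger reduction potential, so it is the cathode: E°cell = +0.792 − (+0.153) = +0.639 V and n = 2.
Since E = E° − (0.0592/n)·log Q, log Q = n(E° − E)/0.0592 = −0.845.
Balancing electrons gives 2 Ag⁺(aq) + Sn²⁺(aq) → 2 Ag(s) + Sn⁴⁺(aq); thus Q = [Sn⁴⁺(aq)] / ([Ag⁺(aq)]^2·[Sn²⁺(aq)]).
Substituting the known concentrations and solving, log [Sn⁴⁺(aq)] = 0.276 and [Sn⁴⁺(aq)] = 1.9 M.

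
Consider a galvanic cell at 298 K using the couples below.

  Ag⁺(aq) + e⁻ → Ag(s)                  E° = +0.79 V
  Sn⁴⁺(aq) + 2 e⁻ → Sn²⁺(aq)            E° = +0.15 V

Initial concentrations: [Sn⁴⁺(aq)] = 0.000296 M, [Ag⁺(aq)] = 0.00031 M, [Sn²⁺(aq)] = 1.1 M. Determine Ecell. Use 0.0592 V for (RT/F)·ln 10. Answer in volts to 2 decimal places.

The Ag⁺/Ag couple has the more positive E°, so it is the cathode; Sn⁴⁺/Sn²⁺ is the anode.
The standard potential is +0.79 − (+0.15) = +0.64 V and the balanced reaction transfers n = 2 electrons.
Balancing gives 2 Ag⁺(aq) + Sn²⁺(aq) → 2 Ag(s) + Sn⁴⁺(aq); hence Q = [Sn⁴⁺(aq)] / ([Ag⁺(aq)]^2·[Sn²⁺(aq)]) = 2.8×10^3 (log Q = 3.447).
By the Nernst equation, E = +0.64 − (0.0592/2)·(3.447) = +0.54 V.

+0.54 V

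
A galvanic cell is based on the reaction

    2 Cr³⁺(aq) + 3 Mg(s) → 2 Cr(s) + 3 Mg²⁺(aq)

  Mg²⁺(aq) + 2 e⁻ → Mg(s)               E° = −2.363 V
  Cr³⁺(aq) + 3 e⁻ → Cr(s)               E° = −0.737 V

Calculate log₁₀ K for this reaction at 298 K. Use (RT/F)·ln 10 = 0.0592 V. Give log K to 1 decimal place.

The Cr³⁺/Cr couple is reduced (cathode); E°cell = −0.737 − (−2.363) = +1.626 V with n = 6.
At equilibrium E = 0, so log K = nE°cell / 0.0592 = (6)(+1.626) / 0.0592 = 164.8.

log K = 164.8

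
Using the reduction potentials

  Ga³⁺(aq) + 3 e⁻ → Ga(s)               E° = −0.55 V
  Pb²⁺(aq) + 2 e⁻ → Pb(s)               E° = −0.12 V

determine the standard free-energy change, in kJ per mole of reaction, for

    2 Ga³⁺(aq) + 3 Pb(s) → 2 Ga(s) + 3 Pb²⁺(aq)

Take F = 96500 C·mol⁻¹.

+249 kJ/mol

In the reaction as written Ga³⁺(aq) is reduced, so the Ga³⁺/Ga couple is the cathode and Pb²⁺/Pb is the anode.
E°cell = −0.55 − (−0.12) = −0.43 V; balancing electrons gives n = 6.
ΔG° = −nFE°cell = −(6)(96500)(−0.43) J/mol = +249 kJ/mol.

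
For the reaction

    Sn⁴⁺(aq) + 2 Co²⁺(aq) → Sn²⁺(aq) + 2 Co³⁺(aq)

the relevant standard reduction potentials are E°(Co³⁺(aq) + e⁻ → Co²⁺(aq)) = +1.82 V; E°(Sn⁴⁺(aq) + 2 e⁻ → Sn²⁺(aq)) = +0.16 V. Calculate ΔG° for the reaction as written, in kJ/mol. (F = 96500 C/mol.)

In the reaction as written Sn⁴⁺(aq) is reduced, so the Sn⁴⁺/Sn²⁺ couple is the cathode and Co³⁺/Co²⁺ is the anode.
E°cell = +0.16 − (+1.82) = −1.66 V; balancing electrons gives n = 2.
ΔG° = −nFE°cell = −(2)(96500)(−1.66) J/mol = +320 kJ/mol.

+320 kJ/mol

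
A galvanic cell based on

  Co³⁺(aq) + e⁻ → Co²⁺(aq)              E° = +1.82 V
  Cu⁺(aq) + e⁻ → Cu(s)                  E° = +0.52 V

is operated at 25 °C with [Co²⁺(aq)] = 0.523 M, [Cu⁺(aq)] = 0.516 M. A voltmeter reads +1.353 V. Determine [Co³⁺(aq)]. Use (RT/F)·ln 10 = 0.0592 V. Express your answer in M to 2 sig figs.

Co³⁺/Co²⁺ is the cathode (higher E°); E°cell = +1.82 − (+0.52) = +1.30 V with n = 1.
Rearranging E = E° − (0.0592/n)·log Q gives log Q = 1(+1.30 − (+1.353))/0.0592 = −0.895.
The balanced reaction is Co³⁺(aq) + Cu(s) → Co²⁺(aq) + Cu⁺(aq), so Q = ([Co²⁺(aq)]·[Cu⁺(aq)]) / [Co³⁺(aq)].
Substituting the known concentrations and solving, log [Co³⁺(aq)] = 0.326 and [Co³⁺(aq)] = 2.1 M.

2.1 M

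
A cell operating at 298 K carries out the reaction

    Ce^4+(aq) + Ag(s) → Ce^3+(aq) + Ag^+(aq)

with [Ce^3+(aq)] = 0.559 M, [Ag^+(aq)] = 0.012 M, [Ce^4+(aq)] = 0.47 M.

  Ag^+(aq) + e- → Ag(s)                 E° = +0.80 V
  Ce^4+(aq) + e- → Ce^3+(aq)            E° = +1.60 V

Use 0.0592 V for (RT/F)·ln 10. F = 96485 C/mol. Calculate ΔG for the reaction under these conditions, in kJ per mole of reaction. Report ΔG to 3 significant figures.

−87.7 kJ/mol

With Ce⁴⁺/Ce³⁺ reduced at the cathode, E°cell = +1.60 − (+0.80) = +0.80 V and n = 1.
Q = ([Ce^3+(aq)]·[Ag^+(aq)]) / [Ce^4+(aq)] = 0.0143, so log Q = −1.846 and E = +0.80 − (0.0592/1)(−1.846) = +0.9093 V.
ΔG = −nFE = −(1)(96485)(+0.9093) J/mol = −87.7 kJ/mol.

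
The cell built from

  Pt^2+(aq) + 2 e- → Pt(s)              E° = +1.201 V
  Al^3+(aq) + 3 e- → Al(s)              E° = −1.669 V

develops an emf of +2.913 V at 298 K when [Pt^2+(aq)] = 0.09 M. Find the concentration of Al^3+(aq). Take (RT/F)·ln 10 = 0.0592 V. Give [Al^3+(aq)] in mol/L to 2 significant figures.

Pt²⁺/Pt is the cathode (higher E°); E°cell = +1.201 − (−1.669) = +2.870 V with n = 6.
Rearranging E = E° − (0.0592/n)·log Q gives log Q = 6(+2.870 − (+2.913))/0.0592 = −4.358.
Balancing electrons gives 3 Pt^2+(aq) + 2 Al(s) → 3 Pt(s) + 2 Al^3+(aq); thus Q = [Al^3+(aq)]^2 / [Pt^2+(aq)]^3.
Substituting the known concentrations and solving, log [Al^3+(aq)] = −3.748 and [Al^3+(aq)] = 0.00018 M.

0.00018 M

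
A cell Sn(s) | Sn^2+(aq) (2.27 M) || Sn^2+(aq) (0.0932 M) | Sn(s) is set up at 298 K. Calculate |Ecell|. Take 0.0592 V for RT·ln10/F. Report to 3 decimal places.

0.041 V

For a concentration cell E°cell = 0, since both electrodes use the same couple.
The compartment with the higher Sn^2+(aq) concentration (2.27 M) acts as the cathode; ions are reduced there and produced at the dilute (0.0932 M) anode.
With n = 2, Ecell = −(0.0592/2)·log([dilute]/[conc]) = −(0.0592/2)·log(0.0932/2.27) = +0.041 V.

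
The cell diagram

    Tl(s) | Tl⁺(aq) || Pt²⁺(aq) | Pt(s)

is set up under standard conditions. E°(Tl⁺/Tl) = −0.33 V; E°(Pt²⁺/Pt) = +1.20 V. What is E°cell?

+1.53 V

By convention the left-hand electrode in cell notation is the anode (oxidation) and the right-hand electrode is the cathode (reduction).
E°cell = E°(right) − E°(left) = +1.20 − (−0.33) = +1.53 V.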